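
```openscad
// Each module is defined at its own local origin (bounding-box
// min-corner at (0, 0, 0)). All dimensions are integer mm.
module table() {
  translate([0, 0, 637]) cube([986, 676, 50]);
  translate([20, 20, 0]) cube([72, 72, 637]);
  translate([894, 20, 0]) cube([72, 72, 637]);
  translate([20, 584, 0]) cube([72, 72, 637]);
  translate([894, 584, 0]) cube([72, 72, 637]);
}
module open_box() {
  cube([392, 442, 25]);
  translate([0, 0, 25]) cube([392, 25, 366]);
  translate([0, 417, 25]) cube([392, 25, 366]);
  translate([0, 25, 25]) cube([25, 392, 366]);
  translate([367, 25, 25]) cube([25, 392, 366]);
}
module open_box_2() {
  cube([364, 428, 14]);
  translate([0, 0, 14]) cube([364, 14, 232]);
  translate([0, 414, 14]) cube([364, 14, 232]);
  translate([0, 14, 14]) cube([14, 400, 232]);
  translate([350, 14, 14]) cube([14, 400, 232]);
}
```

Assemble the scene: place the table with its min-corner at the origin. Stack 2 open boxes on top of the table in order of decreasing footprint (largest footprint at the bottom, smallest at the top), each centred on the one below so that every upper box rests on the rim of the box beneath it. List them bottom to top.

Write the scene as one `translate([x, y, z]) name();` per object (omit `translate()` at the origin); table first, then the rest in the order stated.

table();
translate([297, 117, 687]) open_box();
translate([311, 124, 1078]) open_box_2();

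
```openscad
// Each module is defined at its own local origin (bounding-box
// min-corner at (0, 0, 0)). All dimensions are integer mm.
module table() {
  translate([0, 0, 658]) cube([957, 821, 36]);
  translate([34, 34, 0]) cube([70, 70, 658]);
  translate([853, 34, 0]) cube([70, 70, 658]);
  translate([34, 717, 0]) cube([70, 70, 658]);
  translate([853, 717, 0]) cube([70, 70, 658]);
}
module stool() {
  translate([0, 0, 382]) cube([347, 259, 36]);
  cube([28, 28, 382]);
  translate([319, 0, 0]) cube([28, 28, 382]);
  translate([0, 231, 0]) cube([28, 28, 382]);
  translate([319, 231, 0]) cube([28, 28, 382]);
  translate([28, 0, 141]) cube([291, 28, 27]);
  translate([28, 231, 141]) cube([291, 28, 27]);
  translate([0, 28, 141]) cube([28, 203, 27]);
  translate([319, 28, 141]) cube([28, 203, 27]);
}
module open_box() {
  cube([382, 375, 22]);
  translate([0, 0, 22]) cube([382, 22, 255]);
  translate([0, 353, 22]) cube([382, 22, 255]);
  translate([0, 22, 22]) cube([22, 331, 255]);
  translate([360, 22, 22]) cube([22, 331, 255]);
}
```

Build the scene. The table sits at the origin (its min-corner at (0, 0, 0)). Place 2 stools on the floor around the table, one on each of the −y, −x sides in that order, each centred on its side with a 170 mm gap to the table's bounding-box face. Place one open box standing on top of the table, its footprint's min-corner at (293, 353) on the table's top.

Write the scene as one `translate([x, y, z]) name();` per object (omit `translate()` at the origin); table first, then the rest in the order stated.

table();
translate([305, -429, 0]) stool();
translate([-517, 281, 0]) stool();
translate([293, 353, 694]) open_box();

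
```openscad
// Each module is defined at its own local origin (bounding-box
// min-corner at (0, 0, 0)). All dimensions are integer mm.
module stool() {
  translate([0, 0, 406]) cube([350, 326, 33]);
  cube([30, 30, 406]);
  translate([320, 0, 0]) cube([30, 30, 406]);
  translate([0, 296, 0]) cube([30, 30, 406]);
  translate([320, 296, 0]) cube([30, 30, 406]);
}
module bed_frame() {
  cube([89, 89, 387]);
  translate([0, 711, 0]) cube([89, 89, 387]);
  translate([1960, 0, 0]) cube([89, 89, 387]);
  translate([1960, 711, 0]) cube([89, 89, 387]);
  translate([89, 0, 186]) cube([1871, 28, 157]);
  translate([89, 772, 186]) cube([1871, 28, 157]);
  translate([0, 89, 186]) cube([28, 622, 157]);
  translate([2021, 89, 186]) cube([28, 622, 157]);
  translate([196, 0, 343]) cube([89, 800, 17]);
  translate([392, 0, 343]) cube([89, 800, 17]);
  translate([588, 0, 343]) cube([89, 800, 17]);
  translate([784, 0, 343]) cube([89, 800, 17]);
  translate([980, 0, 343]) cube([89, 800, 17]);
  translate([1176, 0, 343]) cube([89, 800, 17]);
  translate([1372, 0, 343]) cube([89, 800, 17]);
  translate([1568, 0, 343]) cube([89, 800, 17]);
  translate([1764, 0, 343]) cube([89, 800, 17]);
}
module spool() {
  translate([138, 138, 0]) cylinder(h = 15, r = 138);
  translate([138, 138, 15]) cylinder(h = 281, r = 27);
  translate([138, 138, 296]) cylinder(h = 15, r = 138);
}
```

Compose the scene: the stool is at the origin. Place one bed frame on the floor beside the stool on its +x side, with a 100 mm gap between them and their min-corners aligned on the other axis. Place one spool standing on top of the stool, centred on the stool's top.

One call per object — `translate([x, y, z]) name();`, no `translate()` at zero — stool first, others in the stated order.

stool();
translate([450, 0, 0]) bed_frame();
translate([37, 25, 439]) spool();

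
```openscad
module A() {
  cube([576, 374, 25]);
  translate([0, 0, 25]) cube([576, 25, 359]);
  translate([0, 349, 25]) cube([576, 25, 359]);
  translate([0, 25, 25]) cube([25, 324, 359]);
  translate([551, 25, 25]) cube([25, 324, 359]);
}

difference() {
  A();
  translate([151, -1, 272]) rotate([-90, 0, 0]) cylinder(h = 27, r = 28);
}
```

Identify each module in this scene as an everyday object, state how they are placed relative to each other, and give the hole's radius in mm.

The subtracted cylinder has r = 28 mm.

A is an open box. The open box has a circular hole through its front wall. The hole's radius is 28 mm.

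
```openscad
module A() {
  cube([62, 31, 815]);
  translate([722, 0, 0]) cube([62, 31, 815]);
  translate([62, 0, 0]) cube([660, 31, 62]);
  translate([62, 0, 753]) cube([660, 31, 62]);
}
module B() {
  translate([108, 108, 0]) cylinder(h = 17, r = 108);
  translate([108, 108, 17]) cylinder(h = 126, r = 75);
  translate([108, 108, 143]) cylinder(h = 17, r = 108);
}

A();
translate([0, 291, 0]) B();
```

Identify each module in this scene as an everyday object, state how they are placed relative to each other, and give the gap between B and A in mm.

The spool's nearest face is 260 mm from the picture frame's +y face.

A is a picture frame. B is a spool. The spool is on the floor beside the picture frame on its +y side. The gap between the spool and the picture frame is 260 mm.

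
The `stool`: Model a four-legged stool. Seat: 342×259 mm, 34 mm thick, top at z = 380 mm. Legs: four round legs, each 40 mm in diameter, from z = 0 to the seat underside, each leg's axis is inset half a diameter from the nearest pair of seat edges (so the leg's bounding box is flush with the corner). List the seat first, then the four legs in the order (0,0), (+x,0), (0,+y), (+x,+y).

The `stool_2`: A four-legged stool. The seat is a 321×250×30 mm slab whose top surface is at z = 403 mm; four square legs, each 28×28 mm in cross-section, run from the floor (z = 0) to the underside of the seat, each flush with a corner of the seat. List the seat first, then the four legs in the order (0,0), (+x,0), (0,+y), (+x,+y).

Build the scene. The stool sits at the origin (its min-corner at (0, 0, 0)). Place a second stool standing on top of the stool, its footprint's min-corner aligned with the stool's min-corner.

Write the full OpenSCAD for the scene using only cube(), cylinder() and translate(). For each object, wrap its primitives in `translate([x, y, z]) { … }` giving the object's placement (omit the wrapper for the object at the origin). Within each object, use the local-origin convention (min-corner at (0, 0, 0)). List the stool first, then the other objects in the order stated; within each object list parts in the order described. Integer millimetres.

translate([0, 0, 346]) cube([342, 259, 34]);
translate([20, 20, 0]) cylinder(h = 346, r = 20);
translate([322, 20, 0]) cylinder(h = 346, r = 20);
translate([20, 239, 0]) cylinder(h = 346, r = 20);
translate([322, 239, 0]) cylinder(h = 346, r = 20);
translate([0, 0, 380]) {
  translate([0, 0, 373]) cube([321, 250, 30]);
  cube([28, 28, 373]);
  translate([293, 0, 0]) cube([28, 28, 373]);
  translate([0, 222, 0]) cube([28, 28, 373]);
  translate([293, 222, 0]) cube([28, 28, 373]);
}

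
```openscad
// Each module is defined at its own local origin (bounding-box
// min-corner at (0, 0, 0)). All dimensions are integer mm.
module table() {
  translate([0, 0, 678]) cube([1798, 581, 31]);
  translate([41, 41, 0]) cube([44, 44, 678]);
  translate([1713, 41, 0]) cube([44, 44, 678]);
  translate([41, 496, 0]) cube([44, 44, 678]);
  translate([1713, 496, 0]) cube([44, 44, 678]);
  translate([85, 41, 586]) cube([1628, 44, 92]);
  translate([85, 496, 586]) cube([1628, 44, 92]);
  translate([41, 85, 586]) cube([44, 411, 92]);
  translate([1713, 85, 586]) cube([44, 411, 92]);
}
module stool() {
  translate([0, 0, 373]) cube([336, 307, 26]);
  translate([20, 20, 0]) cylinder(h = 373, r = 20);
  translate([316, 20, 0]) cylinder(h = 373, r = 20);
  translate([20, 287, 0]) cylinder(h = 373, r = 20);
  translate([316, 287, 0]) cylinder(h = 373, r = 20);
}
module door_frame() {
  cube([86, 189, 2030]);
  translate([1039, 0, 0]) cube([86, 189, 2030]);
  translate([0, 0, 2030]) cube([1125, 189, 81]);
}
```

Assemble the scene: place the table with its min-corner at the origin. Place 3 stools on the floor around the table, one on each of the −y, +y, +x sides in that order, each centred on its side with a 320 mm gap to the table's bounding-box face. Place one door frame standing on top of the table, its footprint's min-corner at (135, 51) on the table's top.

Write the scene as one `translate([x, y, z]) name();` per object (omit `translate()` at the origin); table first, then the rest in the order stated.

table();
translate([731, -627, 0]) stool();
translate([731, 901, 0]) stool();
translate([2118, 137, 0]) stool();
translate([135, 51, 709]) door_frame();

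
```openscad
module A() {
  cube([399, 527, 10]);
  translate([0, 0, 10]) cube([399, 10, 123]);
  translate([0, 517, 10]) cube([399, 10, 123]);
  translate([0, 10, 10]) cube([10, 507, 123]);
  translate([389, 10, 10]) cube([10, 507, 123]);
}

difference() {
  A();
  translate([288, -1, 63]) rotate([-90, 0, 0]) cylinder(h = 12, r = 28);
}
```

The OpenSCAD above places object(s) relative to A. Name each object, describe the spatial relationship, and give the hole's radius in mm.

The subtracted cylinder has r = 28 mm.

A is an open box. The open box has a circular hole through its front wall. The hole's radius is 28 mm.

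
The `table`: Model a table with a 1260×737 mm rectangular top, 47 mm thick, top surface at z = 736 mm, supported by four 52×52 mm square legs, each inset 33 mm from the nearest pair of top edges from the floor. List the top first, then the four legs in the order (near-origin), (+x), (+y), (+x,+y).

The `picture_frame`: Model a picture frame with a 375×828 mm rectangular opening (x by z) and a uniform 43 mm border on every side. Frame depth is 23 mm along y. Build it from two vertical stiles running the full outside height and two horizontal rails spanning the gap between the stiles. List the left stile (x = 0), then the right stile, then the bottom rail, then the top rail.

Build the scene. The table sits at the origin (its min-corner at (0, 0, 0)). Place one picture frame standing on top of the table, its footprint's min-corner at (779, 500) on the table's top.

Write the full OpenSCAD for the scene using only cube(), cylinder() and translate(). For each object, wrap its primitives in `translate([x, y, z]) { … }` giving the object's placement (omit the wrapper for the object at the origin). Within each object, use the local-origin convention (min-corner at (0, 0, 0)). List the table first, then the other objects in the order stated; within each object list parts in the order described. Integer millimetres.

translate([0, 0, 689]) cube([1260, 737, 47]);
translate([33, 33, 0]) cube([52, 52, 689]);
translate([1175, 33, 0]) cube([52, 52, 689]);
translate([33, 652, 0]) cube([52, 52, 689]);
translate([1175, 652, 0]) cube([52, 52, 689]);
translate([779, 500, 736]) {
  cube([43, 23, 914]);
  translate([418, 0, 0]) cube([43, 23, 914]);
  translate([43, 0, 0]) cube([375, 23, 43]);
  translate([43, 0, 871]) cube([375, 23, 43]);
}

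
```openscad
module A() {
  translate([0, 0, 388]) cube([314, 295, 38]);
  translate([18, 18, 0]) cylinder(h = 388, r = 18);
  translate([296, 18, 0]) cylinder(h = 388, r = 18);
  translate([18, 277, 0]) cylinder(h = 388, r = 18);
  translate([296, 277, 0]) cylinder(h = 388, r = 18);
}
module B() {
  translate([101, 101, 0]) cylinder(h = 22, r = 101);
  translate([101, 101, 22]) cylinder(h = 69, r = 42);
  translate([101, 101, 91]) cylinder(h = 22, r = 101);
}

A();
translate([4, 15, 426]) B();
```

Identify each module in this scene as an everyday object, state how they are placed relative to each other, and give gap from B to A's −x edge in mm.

A is a stool. B is a spool. The spool is on top of the stool. The gap from the spool to the stool's −x edge is 4 mm.

The spool's min-x is at 4; the stool's min-x is 0; gap = 4 mm.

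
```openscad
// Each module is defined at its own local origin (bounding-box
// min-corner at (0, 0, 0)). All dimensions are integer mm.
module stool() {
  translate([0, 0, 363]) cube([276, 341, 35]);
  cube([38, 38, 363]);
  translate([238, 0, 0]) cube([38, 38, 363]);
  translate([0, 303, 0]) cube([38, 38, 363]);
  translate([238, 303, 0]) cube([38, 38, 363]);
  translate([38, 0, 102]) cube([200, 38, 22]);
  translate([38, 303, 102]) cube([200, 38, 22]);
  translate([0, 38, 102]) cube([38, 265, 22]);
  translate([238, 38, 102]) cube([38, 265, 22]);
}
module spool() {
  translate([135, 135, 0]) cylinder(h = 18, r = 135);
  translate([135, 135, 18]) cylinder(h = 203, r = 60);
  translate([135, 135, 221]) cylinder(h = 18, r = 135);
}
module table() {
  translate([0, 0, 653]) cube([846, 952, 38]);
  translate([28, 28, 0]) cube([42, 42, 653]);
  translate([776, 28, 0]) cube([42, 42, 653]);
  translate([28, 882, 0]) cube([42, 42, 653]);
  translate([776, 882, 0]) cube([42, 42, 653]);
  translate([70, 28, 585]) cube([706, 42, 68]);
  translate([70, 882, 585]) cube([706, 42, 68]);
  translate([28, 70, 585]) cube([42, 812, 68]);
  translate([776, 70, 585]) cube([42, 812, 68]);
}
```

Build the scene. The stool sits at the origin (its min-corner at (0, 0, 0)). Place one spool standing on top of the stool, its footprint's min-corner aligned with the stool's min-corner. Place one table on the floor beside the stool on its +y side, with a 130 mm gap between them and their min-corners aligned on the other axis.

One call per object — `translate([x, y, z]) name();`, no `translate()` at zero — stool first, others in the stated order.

stool();
translate([0, 0, 398]) spool();
translate([0, 471, 0]) table();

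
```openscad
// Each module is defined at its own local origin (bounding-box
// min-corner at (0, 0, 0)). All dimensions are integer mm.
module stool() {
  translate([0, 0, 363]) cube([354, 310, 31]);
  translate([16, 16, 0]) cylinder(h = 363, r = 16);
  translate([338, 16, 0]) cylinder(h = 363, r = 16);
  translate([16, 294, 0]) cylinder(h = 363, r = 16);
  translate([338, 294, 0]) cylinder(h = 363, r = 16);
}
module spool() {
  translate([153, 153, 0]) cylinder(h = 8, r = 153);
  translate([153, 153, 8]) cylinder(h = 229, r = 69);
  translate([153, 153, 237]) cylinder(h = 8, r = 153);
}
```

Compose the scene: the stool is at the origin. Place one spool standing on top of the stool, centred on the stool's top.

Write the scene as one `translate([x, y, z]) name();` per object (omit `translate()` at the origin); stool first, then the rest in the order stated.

stool();
translate([24, 2, 394]) spool();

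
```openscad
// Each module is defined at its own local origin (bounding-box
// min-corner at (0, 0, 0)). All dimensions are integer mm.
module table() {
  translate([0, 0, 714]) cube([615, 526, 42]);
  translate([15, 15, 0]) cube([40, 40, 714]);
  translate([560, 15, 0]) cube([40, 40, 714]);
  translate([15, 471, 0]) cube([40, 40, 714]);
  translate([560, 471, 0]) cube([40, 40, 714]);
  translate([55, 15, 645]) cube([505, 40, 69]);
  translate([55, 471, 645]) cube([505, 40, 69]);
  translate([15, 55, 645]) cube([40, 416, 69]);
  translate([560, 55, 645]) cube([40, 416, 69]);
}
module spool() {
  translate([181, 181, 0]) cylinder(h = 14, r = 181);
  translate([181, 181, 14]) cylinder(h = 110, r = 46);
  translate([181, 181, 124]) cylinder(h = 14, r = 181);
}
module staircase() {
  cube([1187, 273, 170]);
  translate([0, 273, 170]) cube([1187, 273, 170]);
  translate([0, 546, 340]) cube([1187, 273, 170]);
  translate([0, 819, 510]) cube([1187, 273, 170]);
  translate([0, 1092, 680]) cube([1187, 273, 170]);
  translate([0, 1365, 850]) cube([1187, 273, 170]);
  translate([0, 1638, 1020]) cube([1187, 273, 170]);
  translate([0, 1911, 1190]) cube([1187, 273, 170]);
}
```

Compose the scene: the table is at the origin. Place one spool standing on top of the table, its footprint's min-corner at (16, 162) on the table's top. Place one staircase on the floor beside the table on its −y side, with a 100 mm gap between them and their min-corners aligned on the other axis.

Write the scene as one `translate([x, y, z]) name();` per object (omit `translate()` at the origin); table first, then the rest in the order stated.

table();
translate([16, 162, 756]) spool();
translate([0, -2284, 0]) staircase();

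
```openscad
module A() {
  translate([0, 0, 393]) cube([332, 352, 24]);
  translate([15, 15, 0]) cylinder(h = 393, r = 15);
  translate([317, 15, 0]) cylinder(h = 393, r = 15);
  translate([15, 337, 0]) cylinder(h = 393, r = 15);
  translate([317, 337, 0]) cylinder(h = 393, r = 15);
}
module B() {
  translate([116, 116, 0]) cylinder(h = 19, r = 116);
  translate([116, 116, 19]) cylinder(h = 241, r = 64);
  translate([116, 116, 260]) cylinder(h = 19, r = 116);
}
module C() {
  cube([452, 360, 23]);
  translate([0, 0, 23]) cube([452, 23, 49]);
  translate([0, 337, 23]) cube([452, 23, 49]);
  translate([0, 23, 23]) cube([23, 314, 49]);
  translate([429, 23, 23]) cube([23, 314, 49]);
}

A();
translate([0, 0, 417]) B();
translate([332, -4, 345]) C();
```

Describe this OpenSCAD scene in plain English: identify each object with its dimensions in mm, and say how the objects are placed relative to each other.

A is a simple wooden stool: a rectangular seat 332 mm (x) by 352 mm (y), 24 mm thick, top face at z = 417 mm, on four round legs, each 30 mm in diameter. The legs rest on z = 0, each leg's axis is inset half a diameter from the nearest pair of seat edges (so the leg's bounding box is flush with the corner).

B is a spool: two coaxial disc flanges of radius 116 mm and thickness 19 mm, joined by a core cylinder of radius 64 mm and height 241 mm. The lower flange rests on z = 0 and the three cylinders share a vertical axis.

C is an open storage box with external size 452×360×72 mm and wall thickness 23 mm (the base is also 23 mm thick). The base covers the whole footprint; the four walls stand on the base, with the y-facing walls full-width and the x-facing walls fitting between their inner faces.

The spool is on top of the stool. The open box is beside the stool with their tops flush at z = 417.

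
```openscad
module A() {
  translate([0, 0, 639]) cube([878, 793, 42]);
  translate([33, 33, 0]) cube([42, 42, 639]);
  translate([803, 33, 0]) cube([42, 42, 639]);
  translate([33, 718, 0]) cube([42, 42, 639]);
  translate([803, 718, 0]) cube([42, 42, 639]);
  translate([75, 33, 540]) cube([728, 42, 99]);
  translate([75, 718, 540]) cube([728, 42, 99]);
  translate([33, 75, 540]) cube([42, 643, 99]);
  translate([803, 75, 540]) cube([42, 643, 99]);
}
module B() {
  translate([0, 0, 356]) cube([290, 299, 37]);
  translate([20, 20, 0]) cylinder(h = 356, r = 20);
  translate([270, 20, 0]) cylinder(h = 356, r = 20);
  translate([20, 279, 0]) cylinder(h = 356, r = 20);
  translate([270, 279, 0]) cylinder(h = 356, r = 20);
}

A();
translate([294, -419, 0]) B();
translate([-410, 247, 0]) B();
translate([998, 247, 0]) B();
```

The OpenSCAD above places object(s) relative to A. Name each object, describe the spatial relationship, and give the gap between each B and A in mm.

A is a table. B is a stool. Three stools sit around the table at the −y, −x, +x sides. The gap between each stool and the table is 120 mm.

Each stool's nearest face is 120 mm from the table's bounding box.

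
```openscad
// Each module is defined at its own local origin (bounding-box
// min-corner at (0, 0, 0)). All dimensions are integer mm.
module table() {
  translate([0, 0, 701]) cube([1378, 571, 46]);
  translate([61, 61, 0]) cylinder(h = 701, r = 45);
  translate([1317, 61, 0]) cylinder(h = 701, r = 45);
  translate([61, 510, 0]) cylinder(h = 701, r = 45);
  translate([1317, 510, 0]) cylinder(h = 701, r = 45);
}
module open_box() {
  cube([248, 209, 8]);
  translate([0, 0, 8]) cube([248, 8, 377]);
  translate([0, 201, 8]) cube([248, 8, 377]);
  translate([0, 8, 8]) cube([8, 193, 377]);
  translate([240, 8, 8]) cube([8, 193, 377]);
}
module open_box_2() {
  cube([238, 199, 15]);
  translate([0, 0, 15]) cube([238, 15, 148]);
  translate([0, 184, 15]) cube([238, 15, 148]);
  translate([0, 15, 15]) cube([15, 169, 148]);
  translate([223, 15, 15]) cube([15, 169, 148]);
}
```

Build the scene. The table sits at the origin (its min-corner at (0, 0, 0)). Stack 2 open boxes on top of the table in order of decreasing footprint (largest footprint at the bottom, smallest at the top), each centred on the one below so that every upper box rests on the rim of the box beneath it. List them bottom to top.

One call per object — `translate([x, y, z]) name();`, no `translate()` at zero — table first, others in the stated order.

table();
translate([565, 181, 747]) open_box();
translate([570, 186, 1132]) open_box_2();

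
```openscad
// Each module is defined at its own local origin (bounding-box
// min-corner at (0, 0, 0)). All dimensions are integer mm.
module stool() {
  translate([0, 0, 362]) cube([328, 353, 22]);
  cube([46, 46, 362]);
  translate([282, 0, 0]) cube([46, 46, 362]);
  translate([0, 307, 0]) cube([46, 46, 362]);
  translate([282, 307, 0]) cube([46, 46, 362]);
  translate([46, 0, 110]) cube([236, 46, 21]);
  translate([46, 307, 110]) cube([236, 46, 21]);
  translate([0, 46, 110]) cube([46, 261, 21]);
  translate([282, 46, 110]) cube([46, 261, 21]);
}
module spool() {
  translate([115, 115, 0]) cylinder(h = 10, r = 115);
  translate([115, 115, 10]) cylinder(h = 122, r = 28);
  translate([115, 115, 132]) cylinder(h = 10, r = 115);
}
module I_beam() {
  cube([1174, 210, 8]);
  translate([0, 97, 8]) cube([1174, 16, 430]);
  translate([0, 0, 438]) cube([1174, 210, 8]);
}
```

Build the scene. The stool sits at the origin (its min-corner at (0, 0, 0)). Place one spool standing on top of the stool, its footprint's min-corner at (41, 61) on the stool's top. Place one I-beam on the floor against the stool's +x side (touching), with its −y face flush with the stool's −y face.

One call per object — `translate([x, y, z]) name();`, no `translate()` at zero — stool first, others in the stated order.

stool();
translate([41, 61, 384]) spool();
translate([328, 0, 0]) I_beam();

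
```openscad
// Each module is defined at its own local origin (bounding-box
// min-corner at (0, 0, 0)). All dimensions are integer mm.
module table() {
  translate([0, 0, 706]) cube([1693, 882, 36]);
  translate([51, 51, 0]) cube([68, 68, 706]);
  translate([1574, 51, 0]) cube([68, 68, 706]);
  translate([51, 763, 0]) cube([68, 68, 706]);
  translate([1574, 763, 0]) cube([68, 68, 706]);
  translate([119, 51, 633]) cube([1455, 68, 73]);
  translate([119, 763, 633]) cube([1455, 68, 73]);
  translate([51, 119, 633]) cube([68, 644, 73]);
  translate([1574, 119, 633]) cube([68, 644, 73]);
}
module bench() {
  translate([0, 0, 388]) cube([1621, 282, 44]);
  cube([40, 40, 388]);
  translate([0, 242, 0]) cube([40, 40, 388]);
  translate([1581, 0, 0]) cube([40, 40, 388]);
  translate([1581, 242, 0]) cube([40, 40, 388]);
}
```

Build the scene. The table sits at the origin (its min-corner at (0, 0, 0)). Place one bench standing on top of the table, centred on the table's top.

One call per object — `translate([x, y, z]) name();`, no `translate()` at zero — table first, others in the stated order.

table();
translate([36, 300, 742]) bench();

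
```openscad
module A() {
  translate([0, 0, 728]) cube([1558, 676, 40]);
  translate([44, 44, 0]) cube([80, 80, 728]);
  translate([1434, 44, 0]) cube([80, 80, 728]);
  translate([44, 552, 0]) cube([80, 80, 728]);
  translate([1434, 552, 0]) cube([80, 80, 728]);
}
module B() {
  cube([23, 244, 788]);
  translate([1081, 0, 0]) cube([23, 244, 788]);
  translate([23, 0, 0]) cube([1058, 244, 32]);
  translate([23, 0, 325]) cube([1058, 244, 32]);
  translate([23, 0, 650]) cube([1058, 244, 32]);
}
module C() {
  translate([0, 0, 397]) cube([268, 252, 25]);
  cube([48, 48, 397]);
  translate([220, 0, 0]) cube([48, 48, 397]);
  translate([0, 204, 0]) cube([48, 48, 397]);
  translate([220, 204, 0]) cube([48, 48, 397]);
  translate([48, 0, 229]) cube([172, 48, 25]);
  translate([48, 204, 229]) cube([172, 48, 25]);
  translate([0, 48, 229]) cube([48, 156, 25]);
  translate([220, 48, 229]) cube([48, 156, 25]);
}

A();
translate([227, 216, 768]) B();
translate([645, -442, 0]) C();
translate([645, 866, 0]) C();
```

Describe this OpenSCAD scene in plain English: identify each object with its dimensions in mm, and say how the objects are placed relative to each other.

A is a table: top 1558 mm (x) × 676 mm (y), 40 mm thick, upper face at z = 768 mm, on four 80×80 mm square legs, each inset 44 mm from the nearest pair of top edges, running from z = 0 to the bottom of the top.

B is a bookshelf 1104 mm wide overall, 244 mm deep and 788 mm tall. The two sides are 23 mm thick vertical panels. 3 horizontal shelves of 32 mm thickness span between the inner faces of the sides; the lowest shelf sits on the floor and shelves are stacked with a clear vertical gap of 293 mm between each pair.

C is a simple wooden stool: a rectangular seat 268 mm (x) by 252 mm (y), 25 mm thick, top face at z = 422 mm, on four square legs, each 48×48 mm in cross-section. The legs rest on z = 0, each flush with a corner of the seat. Four stretchers, 48 mm wide and 25 mm tall, connect adjacent legs with their undersides at z = 229 mm, each running between the inner faces of the legs it joins and aligned with the legs' outer faces on the other axis.

The bookshelf is on top of the table, centred. Two stools sit around the table at the −y, +y sides.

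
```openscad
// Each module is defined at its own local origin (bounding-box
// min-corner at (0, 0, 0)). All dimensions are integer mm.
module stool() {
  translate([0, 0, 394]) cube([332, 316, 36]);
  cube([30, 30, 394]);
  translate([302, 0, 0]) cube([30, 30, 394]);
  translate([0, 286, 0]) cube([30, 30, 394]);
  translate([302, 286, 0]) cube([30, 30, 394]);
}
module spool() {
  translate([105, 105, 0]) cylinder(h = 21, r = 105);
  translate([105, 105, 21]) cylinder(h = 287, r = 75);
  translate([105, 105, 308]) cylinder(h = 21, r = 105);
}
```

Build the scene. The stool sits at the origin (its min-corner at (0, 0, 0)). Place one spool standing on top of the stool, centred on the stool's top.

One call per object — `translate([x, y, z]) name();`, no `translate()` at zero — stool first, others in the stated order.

stool();
translate([61, 53, 430]) spool();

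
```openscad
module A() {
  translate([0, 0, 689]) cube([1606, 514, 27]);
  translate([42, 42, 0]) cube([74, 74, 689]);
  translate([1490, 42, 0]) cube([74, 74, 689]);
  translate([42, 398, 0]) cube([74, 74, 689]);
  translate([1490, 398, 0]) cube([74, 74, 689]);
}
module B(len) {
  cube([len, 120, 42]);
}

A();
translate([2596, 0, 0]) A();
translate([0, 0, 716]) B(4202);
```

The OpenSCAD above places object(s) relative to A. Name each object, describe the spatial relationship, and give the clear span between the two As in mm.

Second table starts at x = 2596; first ends at x = 1606; clear span = 2596 − 1606 = 990 mm.

A is a table. B is a beam. A beam spans the tops of two tables. The clear span between the two tables is 990 mm.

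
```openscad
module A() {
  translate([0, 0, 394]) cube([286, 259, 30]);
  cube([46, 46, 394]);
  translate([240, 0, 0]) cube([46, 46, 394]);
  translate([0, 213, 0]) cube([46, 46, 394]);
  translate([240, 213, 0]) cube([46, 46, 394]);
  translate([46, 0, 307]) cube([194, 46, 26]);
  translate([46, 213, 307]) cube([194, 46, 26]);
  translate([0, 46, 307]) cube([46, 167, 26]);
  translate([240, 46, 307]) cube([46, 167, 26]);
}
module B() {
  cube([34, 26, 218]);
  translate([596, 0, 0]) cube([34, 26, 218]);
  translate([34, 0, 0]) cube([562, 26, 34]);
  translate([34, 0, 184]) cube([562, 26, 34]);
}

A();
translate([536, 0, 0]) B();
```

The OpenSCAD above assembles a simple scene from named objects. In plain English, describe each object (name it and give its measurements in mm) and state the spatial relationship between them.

A is a simple wooden stool: a rectangular seat 286 mm (x) by 259 mm (y), 30 mm thick, top face at z = 424 mm, on four square legs, each 46×46 mm in cross-section. The legs rest on z = 0, each flush with a corner of the seat. Four stretchers, 46 mm wide and 26 mm tall, connect adjacent legs with their undersides at z = 307 mm, each running between the inner faces of the legs it joins and aligned with the legs' outer faces on the other axis.

B is a rectangular picture frame lying in the x–z plane (depth along y). The opening is 562 mm wide (x) by 150 mm tall (z), surrounded by a border 34 mm wide on all four sides. The frame is 26 mm deep and is made of two full-height vertical stiles with two horizontal rails fitted between them.

The picture frame is on the floor beside the stool on its +x side.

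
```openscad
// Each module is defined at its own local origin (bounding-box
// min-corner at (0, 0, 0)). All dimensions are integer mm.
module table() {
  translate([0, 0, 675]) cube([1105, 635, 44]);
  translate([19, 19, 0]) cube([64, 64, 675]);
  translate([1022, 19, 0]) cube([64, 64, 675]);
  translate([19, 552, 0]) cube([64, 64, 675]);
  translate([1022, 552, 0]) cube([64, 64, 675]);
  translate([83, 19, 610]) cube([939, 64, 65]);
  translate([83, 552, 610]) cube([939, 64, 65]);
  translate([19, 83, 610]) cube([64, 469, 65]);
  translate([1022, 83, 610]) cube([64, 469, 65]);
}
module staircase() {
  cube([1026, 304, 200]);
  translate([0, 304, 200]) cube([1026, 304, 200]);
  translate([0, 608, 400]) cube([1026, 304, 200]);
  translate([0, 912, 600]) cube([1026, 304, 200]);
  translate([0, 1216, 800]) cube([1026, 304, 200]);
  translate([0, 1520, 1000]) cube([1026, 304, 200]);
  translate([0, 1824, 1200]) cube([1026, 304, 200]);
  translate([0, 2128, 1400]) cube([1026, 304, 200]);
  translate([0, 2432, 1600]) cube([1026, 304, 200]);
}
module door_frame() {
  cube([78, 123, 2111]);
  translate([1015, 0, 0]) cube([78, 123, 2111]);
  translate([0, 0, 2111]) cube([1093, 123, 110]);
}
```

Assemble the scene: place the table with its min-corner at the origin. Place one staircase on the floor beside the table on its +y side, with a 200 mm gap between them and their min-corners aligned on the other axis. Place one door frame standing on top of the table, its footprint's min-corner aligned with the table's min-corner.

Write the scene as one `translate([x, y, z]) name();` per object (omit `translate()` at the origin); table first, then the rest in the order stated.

table();
translate([0, 835, 0]) staircase();
translate([0, 0, 719]) door_frame();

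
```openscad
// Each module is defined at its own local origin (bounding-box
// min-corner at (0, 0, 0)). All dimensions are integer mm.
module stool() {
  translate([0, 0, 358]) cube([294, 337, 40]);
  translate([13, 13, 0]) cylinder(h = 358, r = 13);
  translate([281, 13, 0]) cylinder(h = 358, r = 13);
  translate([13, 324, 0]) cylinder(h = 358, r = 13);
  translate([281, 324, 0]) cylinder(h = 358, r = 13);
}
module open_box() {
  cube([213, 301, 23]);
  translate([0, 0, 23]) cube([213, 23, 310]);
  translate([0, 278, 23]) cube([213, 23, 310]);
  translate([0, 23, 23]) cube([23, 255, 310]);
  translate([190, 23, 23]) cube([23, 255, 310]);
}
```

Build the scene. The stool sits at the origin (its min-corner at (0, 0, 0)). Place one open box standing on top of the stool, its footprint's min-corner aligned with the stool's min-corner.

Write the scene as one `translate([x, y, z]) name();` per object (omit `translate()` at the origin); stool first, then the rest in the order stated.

stool();
translate([0, 0, 398]) open_box();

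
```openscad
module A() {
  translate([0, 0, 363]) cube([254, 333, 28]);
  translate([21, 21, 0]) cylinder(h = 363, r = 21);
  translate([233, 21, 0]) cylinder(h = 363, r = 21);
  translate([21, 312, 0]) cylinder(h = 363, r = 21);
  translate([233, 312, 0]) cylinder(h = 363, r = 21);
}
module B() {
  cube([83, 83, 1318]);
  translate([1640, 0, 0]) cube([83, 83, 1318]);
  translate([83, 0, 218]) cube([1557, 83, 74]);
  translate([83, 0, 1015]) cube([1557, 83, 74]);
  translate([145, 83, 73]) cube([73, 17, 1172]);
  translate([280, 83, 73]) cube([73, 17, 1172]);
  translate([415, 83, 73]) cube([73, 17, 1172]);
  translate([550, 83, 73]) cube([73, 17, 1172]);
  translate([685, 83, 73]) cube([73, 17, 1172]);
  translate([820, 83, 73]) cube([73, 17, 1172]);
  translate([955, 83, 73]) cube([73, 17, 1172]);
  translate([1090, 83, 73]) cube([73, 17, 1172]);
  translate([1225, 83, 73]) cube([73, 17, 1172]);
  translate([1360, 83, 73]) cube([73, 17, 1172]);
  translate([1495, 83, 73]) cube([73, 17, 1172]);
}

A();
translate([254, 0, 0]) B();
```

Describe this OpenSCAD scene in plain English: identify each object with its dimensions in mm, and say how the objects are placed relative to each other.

A is a simple wooden stool: a rectangular seat 254 mm (x) by 333 mm (y), 28 mm thick, top face at z = 391 mm, on four round legs, each 42 mm in diameter. The legs rest on z = 0, each leg's axis is inset half a diameter from the nearest pair of seat edges (so the leg's bounding box is flush with the corner).

B is a fence section. Two 83×83 mm posts, 1318 mm tall, stand on the floor with a clear span of 1557 mm between their inner faces. Two horizontal rails of 83×74 mm section span the gap between the posts with their undersides at z = 218 mm and z = 1015 mm, flush with the posts' −y face. 11 pickets, each 73 mm wide, 17 mm thick and 1172 mm tall, are fixed to the +y face of the rails with their bottoms at z = 73 mm, evenly spaced across the span with equal gaps (rounded down to the nearest mm) at the −x end and between each pair — any rounding remainder accumulates at the +x end.

The fence section is against the stool's +x side, with their −y faces flush.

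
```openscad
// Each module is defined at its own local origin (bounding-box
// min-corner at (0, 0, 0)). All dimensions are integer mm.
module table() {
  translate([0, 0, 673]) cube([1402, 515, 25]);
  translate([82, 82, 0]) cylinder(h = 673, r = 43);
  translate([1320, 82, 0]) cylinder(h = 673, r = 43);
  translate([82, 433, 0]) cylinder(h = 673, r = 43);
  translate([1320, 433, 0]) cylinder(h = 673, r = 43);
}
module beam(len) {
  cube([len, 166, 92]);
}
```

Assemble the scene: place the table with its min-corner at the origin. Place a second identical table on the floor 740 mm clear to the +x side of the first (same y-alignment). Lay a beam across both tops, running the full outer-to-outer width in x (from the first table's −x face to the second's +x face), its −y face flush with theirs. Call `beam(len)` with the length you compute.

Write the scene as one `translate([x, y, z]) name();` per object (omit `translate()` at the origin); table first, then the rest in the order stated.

table();
translate([2142, 0, 0]) table();
translate([0, 0, 698]) beam(3544);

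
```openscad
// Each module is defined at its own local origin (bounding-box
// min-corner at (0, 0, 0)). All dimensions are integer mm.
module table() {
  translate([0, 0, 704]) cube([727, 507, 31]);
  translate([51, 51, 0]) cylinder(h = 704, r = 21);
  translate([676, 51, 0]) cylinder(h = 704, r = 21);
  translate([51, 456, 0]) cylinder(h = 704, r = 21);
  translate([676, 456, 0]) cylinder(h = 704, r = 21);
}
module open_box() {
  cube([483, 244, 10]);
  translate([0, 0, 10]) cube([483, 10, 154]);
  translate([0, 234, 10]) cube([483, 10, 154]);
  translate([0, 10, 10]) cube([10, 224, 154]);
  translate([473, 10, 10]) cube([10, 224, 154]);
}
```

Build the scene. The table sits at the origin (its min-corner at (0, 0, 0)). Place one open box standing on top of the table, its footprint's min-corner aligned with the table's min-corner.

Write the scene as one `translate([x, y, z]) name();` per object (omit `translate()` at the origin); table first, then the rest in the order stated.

table();
translate([0, 0, 735]) open_box();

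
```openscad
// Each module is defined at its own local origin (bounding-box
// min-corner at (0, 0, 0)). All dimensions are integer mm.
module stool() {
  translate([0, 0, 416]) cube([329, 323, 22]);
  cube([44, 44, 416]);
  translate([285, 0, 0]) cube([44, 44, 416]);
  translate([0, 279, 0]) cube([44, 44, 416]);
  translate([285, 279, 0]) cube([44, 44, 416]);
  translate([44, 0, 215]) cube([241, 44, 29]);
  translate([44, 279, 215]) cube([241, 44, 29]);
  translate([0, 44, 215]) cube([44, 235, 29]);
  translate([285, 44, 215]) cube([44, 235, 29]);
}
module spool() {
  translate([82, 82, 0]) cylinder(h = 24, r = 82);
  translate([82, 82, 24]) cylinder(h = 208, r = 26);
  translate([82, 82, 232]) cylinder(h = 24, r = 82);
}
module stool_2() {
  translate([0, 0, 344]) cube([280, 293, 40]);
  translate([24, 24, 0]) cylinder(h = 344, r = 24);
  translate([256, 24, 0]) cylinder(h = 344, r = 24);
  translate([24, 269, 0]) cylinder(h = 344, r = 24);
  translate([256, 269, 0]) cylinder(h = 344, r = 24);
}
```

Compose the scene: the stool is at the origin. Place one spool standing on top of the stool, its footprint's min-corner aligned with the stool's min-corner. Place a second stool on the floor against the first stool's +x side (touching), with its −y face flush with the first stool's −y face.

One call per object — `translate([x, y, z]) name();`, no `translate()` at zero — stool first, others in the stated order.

stool();
translate([0, 0, 438]) spool();
translate([329, 0, 0]) stool_2();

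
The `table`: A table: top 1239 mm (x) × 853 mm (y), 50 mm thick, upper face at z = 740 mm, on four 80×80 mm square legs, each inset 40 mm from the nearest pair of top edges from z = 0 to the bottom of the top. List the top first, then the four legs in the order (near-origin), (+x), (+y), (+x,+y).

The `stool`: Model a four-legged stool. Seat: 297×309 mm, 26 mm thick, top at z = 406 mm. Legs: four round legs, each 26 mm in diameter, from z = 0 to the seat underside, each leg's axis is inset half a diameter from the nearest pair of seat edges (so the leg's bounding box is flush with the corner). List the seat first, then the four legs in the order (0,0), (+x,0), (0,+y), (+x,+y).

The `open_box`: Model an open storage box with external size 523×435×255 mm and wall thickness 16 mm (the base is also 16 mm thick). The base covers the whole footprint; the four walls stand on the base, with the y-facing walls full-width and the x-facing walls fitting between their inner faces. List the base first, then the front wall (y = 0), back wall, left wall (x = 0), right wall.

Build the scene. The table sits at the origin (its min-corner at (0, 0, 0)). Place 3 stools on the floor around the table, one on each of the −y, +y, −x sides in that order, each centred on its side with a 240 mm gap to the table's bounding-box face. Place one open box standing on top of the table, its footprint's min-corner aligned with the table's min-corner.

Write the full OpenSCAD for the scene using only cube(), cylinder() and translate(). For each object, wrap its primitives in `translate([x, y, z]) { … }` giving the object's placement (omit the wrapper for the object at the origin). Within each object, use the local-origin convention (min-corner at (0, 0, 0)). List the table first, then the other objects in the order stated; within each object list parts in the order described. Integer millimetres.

translate([0, 0, 690]) cube([1239, 853, 50]);
translate([40, 40, 0]) cube([80, 80, 690]);
translate([1119, 40, 0]) cube([80, 80, 690]);
translate([40, 733, 0]) cube([80, 80, 690]);
translate([1119, 733, 0]) cube([80, 80, 690]);
translate([471, -549, 0]) {
  translate([0, 0, 380]) cube([297, 309, 26]);
  translate([13, 13, 0]) cylinder(h = 380, r = 13);
  translate([284, 13, 0]) cylinder(h = 380, r = 13);
  translate([13, 296, 0]) cylinder(h = 380, r = 13);
  translate([284, 296, 0]) cylinder(h = 380, r = 13);
}
translate([471, 1093, 0]) {
  translate([0, 0, 380]) cube([297, 309, 26]);
  translate([13, 13, 0]) cylinder(h = 380, r = 13);
  translate([284, 13, 0]) cylinder(h = 380, r = 13);
  translate([13, 296, 0]) cylinder(h = 380, r = 13);
  translate([284, 296, 0]) cylinder(h = 380, r = 13);
}
translate([-537, 272, 0]) {
  translate([0, 0, 380]) cube([297, 309, 26]);
  translate([13, 13, 0]) cylinder(h = 380, r = 13);
  translate([284, 13, 0]) cylinder(h = 380, r = 13);
  translate([13, 296, 0]) cylinder(h = 380, r = 13);
  translate([284, 296, 0]) cylinder(h = 380, r = 13);
}
translate([0, 0, 740]) {
  cube([523, 435, 16]);
  translate([0, 0, 16]) cube([523, 16, 239]);
  translate([0, 419, 16]) cube([523, 16, 239]);
  translate([0, 16, 16]) cube([16, 403, 239]);
  translate([507, 16, 16]) cube([16, 403, 239]);
}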